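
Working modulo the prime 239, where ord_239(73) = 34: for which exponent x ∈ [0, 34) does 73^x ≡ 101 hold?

32

Successive powers of 73 modulo 239:
  73^0=1  73^1=73  73^2=71  73^3=164  73^4=22  73^5=172
  73^6=128  73^7=23  73^8=6  73^9=199  73^10=187  73^11=28
  73^12=132  73^13=76  73^14=51  73^15=138  73^16=36  73^17=238
  73^18=166  73^19=168  73^20=75  73^21=217  73^22=67  73^23=111
  73^24=216  73^25=233  73^26=40  73^27=52  73^28=211  73^29=107
  73^30=163  73^31=188  73^32=101
So 73^32 ≡ 101 (mod 239), giving x = 32.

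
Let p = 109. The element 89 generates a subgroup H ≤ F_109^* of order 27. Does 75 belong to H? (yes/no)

75 ∈ ⟨89⟩ iff 75^27 ≡ 1 (mod 109), since |⟨89⟩| = 27.
75^27 mod 109 = 1.
Since 1 = 1, 75 lies in the subgroup.

yes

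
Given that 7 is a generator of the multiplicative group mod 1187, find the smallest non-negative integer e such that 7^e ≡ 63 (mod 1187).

Baby-step giant-step with m = ceil(sqrt(1186)) = 35.
Baby table (7^j mod 1187 for j=0..34):
  0:1  1:7  2:49  3:343  4:27  5:189  6:136  7:952
  8:729  9:355  10:111  11:777  12:691  13:89  14:623  15:800
  16:852  17:29  18:203  19:234  20:451  21:783  22:733  23:383
  24:307  25:962  26:799  27:845  28:1167  29:1047  30:207  31:262
  32:647  33:968  34:841
Giant step factor: 7^(-35) ≡ 272 (mod 1187).
Scan 63·272^i mod 1187 for i = 0, 1, …:
  i=0: 63   i=1: 518   i=2: 830   i=3: 230
  i=4: 836   i=5: 675   i=6: 802   i=7: 923
  i=8: 599   i=9: 309   i=10: 958   i=11: 623
Match at i=11, j=14: e = 11·35 + 14 = 399.

399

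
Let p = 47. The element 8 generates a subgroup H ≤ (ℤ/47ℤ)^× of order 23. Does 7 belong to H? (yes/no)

yes

⟨8⟩ has order 23; its elements mod 47 are {1, 2, 3, 4, 6, 7, 8, 9, 12, 14, 16, 17, 18, 21, 24, 25, 27, 28, 32, 34, 36, 37, 42}.
7 is in this set.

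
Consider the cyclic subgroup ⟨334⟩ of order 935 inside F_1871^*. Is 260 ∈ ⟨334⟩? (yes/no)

260 ∈ ⟨334⟩ iff 260^935 ≡ 1 (mod 1871), since |⟨334⟩| = 935.
260^935 mod 1871 = 1.
Since 1 = 1, 260 lies in the subgroup.

yes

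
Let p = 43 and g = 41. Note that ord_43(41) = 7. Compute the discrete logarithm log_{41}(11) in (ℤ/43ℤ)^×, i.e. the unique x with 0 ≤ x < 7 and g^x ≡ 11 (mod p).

Successive powers of 41 modulo 43:
  41^0=1  41^1=41  41^2=4  41^3=35  41^4=16  41^5=11
So 41^5 ≡ 11 (mod 43), giving x = 5.

5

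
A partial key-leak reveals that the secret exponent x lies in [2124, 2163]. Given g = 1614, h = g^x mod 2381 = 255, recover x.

Compute 1614^2124 mod 2381 = 1243, then multiply by 1614 repeatedly:
  1614^2124=1243  1614^2125=1400  1614^2126=31  1614^2127=33  1614^2128=880
  1614^2129=1244  1614^2130=633  1614^2131=213  1614^2132=918  1614^2133=670
  1614^2134=406  1614^2135=509  1614^2136=81  1614^2137=2160  1614^2138=456
  1614^2139=255
Found 255 at exponent 2139.

2139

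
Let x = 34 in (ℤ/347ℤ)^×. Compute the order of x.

173

The order of 34 must divide p − 1 = 346 = 2 · 173.
Divisors: 1, 2, 173, 346.
Check each in increasing order: 34^1 ≡ 34;  34^2 ≡ 115;  34^173 ≡ 1.
Smallest exponent giving 1 is 173.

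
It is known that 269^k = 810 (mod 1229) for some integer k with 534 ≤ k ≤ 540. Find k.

Compute 269^534 mod 1229 = 268, then multiply by 269 repeatedly:
  269^534=268  269^535=810
Found 810 at exponent 535.

535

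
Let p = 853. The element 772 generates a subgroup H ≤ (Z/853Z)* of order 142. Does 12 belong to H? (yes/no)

no

12 ∈ ⟨772⟩ iff 12^142 ≡ 1 (mod 853), since |⟨772⟩| = 142.
12^142 mod 853 = 632.
Since 632 ≠ 1, 12 does not lie in the subgroup.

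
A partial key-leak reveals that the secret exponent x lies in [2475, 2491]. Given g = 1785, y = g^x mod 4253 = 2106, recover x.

2476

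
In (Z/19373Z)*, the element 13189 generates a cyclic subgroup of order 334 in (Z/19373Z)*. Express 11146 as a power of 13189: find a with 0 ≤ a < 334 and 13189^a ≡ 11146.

218

Baby-step giant-step with m = ceil(sqrt(334)) = 19.
Baby table (13189^j mod 19373 for j=0..18):
  0:1  1:13189  2:18927  3:7098  4:5186  5:11464  6:11804  7:1528
  8:4872  9:15940  10:16237  11:651  12:3800  13:249  14:10024  15:5184
  16:4459  17:12696  18:6705
Giant step factor: 13189^(-19) ≡ 8584 (mod 19373).
Scan 11146·8584^i mod 19373 for i = 0, 1, …:
  i=0: 11146   i=1: 13390   i=2: 19124   i=3: 12987
  i=4: 8166   i=5: 5430   i=6: 19055   i=7: 1881
  i=8: 8795   i=9: 19072   i=10: 12198   i=11: 15940
Match at i=11, j=9: a = 11·19 + 9 = 218.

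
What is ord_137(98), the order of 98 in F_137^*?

68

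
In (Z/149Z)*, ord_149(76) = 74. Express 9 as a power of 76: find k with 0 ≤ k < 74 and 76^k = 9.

33

Baby-step giant-step with m = ceil(sqrt(74)) = 9.
Baby table (76^j mod 149 for j=0..8):
  0:1  1:76  2:114  3:22  4:33  5:124  6:37  7:130
  8:46
Giant step factor: 76^(-9) ≡ 54 (mod 149).
Scan 9·54^i mod 149 for i = 0, 1, …:
  i=0: 9   i=1: 39   i=2: 20   i=3: 37
Match at i=3, j=6: k = 3·9 + 6 = 33.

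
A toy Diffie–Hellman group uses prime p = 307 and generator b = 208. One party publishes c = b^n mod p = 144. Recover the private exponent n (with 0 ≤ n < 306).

300

Baby-step giant-step with m = ceil(sqrt(306)) = 18.
Baby table (208^j mod 307 for j=0..17):
  0:1  1:208  2:284  3:128  4:222  5:126  6:113  7:172
  8:164  9:35  10:219  11:116  12:182  13:95  14:112  15:271
  16:187  17:214
Giant step factor: 208^(-18) ≡ 102 (mod 307).
Scan 144·102^i mod 307 for i = 0, 1, …:
  i=0: 144   i=1: 259   i=2: 16   i=3: 97
  i=4: 70   i=5: 79   i=6: 76   i=7: 77
  i=8: 179   i=9: 145     …   i=15: 68
  i=16: 182
Match at i=16, j=12: n = 16·18 + 12 = 300.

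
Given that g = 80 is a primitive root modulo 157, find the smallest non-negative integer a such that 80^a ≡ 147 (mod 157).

28

Successive powers of 80 modulo 157:
  80^0=1  80^1=80  80^2=120  80^3=23  80^4=113  80^5=91
  80^6=58  80^7=87  80^8=52  80^9=78  80^10=117  80^11=97
  80^12=67  80^13=22  80^14=33  80^15=128  80^16=35  80^17=131
  80^18=118  80^19=20  80^20=30  80^21=45  80^22=146  80^23=62
  80^24=93  80^25=61  80^26=13  80^27=98  80^28=147
So 80^28 ≡ 147 (mod 157), giving a = 28.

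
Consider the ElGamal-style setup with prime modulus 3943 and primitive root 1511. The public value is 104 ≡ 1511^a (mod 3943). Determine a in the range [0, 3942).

1056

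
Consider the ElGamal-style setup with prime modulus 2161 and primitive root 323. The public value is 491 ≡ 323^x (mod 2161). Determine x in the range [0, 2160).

Baby-step giant-step with m = ceil(sqrt(2160)) = 47.
Baby table (323^j mod 2161 for j=0..46):
  0:1  1:323  2:601  3:1794  4:314  5:2016  6:707  7:1456
  8:1351  9:2012  10:1576  11:1213  12:658  13:756  14:2156  15:546
  16:1317  17:1835  18:591  19:725  20:787  21:1364  22:1889  23:745
  24:764  25:418  26:1032  27:542  28:25  29:1592  30:2059  31:1630
  32:1367  33:697  34:387  35:1824  36:1360  37:597  38:502  39:71
  40:1323  41:1612  42:2036  43:684  44:510  45:494  46:1809
Giant step factor: 323^(-47) ≡ 2019 (mod 2161).
Scan 491·2019^i mod 2161 for i = 0, 1, …:
  i=0: 491   i=1: 1591   i=2: 983   i=3: 879
  i=4: 520   i=5: 1795   i=6: 108   i=7: 1952
  i=8: 1585   i=9: 1835
Match at i=9, j=17: x = 9·47 + 17 = 440.

440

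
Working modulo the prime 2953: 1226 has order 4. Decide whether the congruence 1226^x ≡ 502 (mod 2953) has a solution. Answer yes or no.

no

⟨1226⟩ has order 4; its elements mod 2953 are {1, 1226, 1727, 2952}.
502 is not in this set.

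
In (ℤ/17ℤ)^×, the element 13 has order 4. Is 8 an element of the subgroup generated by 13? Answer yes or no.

8 ∈ ⟨13⟩ iff 8^4 ≡ 1 (mod 17), since |⟨13⟩| = 4.
8^4 mod 17 = 16.
Since 16 ≠ 1, 8 does not lie in the subgroup.

no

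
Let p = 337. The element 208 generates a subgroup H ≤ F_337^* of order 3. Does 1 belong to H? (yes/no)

yes

1 ∈ ⟨208⟩ iff 1^3 ≡ 1 (mod 337), since |⟨208⟩| = 3.
1^3 mod 337 = 1.
Since 1 = 1, 1 lies in the subgroup.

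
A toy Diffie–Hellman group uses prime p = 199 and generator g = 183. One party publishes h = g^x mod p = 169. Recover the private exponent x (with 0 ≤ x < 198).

Baby-step giant-step with m = ceil(sqrt(198)) = 15.
Baby table (183^j mod 199 for j=0..14):
  0:1  1:183  2:57  3:83  4:65  5:154  6:123  7:22
  8:46  9:60  10:35  11:37  12:5  13:119  14:86
Giant step factor: 183^(-15) ≡ 82 (mod 199).
Scan 169·82^i mod 199 for i = 0, 1, …:
  i=0: 169   i=1: 127   i=2: 66   i=3: 39
  i=4: 14   i=5: 153   i=6: 9   i=7: 141
  i=8: 20   i=9: 48   i=10: 155   i=11: 173
  i=12: 57
Match at i=12, j=2: x = 12·15 + 2 = 182.

182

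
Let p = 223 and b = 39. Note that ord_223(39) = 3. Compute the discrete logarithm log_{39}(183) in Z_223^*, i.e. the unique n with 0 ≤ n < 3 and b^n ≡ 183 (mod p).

2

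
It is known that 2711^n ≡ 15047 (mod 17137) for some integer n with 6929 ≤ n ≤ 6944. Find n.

6937

Compute 2711^6929 mod 17137 = 13677, then multiply by 2711 repeatedly:
  2711^6929=13677  2711^6930=11016  2711^6931=11722  2711^6932=6344  2711^6933=10173
  2711^6934=5570  2711^6935=2573  2711^6936=644  2711^6937=15047
Found 15047 at exponent 6937.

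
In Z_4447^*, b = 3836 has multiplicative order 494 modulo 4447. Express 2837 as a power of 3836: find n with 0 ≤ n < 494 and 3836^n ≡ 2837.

Baby-step giant-step with m = ceil(sqrt(494)) = 23.
Baby table (3836^j mod 4447 for j=0..22):
  0:1  1:3836  2:4220  3:840  4:2612  5:541  6:2974  7:1709
  8:846  9:3393  10:3626  11:3567  12:4040  13:4092  14:3449  15:539
  16:4196  17:2163  18:3613  19:2616  20:2544  21:2066  22:622
Giant step factor: 3836^(-23) ≡ 2255 (mod 4447).
Scan 2837·2255^i mod 4447 for i = 0, 1, …:
  i=0: 2837   i=1: 2649   i=2: 1174   i=3: 1405
  i=4: 2011   i=5: 3312   i=6: 2047   i=7: 4446
  i=8: 2192   i=9: 2343     …   i=16: 1551
  i=17: 2163
Match at i=17, j=17: n = 17·23 + 17 = 408.

408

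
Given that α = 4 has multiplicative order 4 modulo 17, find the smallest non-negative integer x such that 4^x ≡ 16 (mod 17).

2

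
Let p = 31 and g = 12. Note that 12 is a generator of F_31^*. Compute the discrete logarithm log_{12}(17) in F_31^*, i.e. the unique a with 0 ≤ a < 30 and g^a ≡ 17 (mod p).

13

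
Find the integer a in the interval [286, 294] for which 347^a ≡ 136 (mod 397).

294

Compute 347^286 mod 397 = 383, then multiply by 347 repeatedly:
  347^286=383  347^287=303  347^288=333  347^289=24  347^290=388
  347^291=53  347^292=129  347^293=299  347^294=136
Found 136 at exponent 294.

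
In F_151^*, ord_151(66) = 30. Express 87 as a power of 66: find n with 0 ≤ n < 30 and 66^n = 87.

Successive powers of 66 modulo 151:
  66^0=1  66^1=66  66^2=128  66^3=143  66^4=76  66^5=33
  66^6=64  66^7=147  66^8=38  66^9=92  66^10=32  66^11=149
  66^12=19  66^13=46  66^14=16  66^15=150  66^16=85  66^17=23
  66^18=8  66^19=75  66^20=118  66^21=87
So 66^21 ≡ 87 (mod 151), giving n = 21.

21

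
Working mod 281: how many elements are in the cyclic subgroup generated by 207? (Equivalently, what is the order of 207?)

The order of 207 must divide p − 1 = 280 = 2^3 · 5 · 7.
Divisors: 1, 2, 4, 5, 7, 8, 10, 14, 20, 28, 35, 40, 56, 70, 140, 280.
Check each in increasing order: 207^1 ≡ 207;  207^2 ≡ 137;  207^4 ≡ 223;  207^5 ≡ 77;  207^7 ≡ 152;  207^8 ≡ 273;  207^10 ≡ 28;  207^14 ≡ 62;  207^20 ≡ 222;  207^28 ≡ 191;  207^35 ≡ 89;  207^40 ≡ 109;  207^56 ≡ 232;  207^70 ≡ 53;  207^140 ≡ 280;  207^280 ≡ 1.
Smallest exponent giving 1 is 280.

280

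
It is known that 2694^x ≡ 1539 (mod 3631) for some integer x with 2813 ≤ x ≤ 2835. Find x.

2826

Compute 2694^2813 mod 3631 = 2049, then multiply by 2694 repeatedly:
  2694^2813=2049  2694^2814=886  2694^2815=1317  2694^2816=511  2694^2817=485
  2694^2818=3061  2694^2819=333  2694^2820=245  2694^2821=2819  2694^2822=1965
  2694^2823=3343  2694^2824=1162  2694^2825=506  2694^2826=1539
Found 1539 at exponent 2826.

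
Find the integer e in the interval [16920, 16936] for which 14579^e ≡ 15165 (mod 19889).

16926

Compute 14579^16920 mod 19889 = 15061, then multiply by 14579 repeatedly:
  14579^16920=15061  14579^16921=19648  14579^16922=6814  14579^16923=15640  14579^16924=8064
  14579^16925=1177  14579^16926=15165
Found 15165 at exponent 16926.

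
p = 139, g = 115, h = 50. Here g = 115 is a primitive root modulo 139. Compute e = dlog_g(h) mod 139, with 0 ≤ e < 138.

109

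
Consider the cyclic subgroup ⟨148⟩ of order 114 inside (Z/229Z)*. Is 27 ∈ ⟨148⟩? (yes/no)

yes

27 ∈ ⟨148⟩ iff 27^114 ≡ 1 (mod 229), since |⟨148⟩| = 114.
27^114 mod 229 = 1.
Since 1 = 1, 27 lies in the subgroup.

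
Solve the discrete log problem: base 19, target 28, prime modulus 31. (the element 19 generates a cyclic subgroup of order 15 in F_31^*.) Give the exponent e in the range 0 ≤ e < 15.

4

Successive powers of 19 modulo 31:
  19^0=1  19^1=19  19^2=20  19^3=8  19^4=28
So 19^4 ≡ 28 (mod 31), giving e = 4.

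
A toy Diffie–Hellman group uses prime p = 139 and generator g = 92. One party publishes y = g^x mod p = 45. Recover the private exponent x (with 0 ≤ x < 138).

120

Baby-step giant-step with m = ceil(sqrt(138)) = 12.
Baby table (92^j mod 139 for j=0..11):
  0:1  1:92  2:124  3:10  4:86  5:128  6:100  7:26
  8:29  9:27  10:121  11:12
Giant step factor: 92^(-12) ≡ 52 (mod 139).
Scan 45·52^i mod 139 for i = 0, 1, …:
  i=0: 45   i=1: 116   i=2: 55   i=3: 80
  i=4: 129   i=5: 36   i=6: 65   i=7: 44
  i=8: 64   i=9: 131   i=10: 1
Match at i=10, j=0: x = 10·12 + 0 = 120.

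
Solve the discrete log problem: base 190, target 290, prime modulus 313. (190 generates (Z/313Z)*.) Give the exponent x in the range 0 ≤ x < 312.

Baby-step giant-step with m = ceil(sqrt(312)) = 18.
Baby table (190^j mod 313 for j=0..17):
  0:1  1:190  2:105  3:231  4:70  5:154  6:151  7:207
  8:205  9:138  10:241  11:92  12:265  13:270  14:281  15:180
  16:83  17:120
Giant step factor: 190^(-18) ≡ 198 (mod 313).
Scan 290·198^i mod 313 for i = 0, 1, …:
  i=0: 290   i=1: 141   i=2: 61   i=3: 184
  i=4: 124   i=5: 138
Match at i=5, j=9: x = 5·18 + 9 = 99.

99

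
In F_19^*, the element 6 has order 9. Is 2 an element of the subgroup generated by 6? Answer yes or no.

2 ∈ ⟨6⟩ iff 2^9 ≡ 1 (mod 19), since |⟨6⟩| = 9.
2^9 mod 19 = 18.
Since 18 ≠ 1, 2 does not lie in the subgroup.

no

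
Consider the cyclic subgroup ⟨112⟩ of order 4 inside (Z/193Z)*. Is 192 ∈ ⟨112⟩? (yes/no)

192 ∈ ⟨112⟩ iff 192^4 ≡ 1 (mod 193), since |⟨112⟩| = 4.
192^4 mod 193 = 1.
Since 1 = 1, 192 lies in the subgroup.

yes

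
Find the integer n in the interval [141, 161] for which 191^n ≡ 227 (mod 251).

156

Compute 191^141 mod 251 = 98, then multiply by 191 repeatedly:
  191^141=98  191^142=144  191^143=145  191^144=85  191^145=171
  191^146=31  191^147=148  191^148=156  191^149=178  191^150=113
  191^151=248  191^152=180  191^153=244  191^154=169  191^155=151
  191^156=227
Found 227 at exponent 156.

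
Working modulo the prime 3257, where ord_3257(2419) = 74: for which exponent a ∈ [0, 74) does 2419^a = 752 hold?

42

Baby-step giant-step with m = ceil(sqrt(74)) = 9.
Baby table (2419^j mod 3257 for j=0..8):
  0:1  1:2419  2:1989  3:802  4:2123  5:2505  6:1575  7:2492
  8:2698
Giant step factor: 2419^(-9) ≡ 328 (mod 3257).
Scan 752·328^i mod 3257 for i = 0, 1, …:
  i=0: 752   i=1: 2381   i=2: 2545   i=3: 968
  i=4: 1575
Match at i=4, j=6: a = 4·9 + 6 = 42.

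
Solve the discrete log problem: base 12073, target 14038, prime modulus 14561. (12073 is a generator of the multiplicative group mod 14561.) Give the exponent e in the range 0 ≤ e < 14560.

7718

Baby-step giant-step with m = ceil(sqrt(14560)) = 121.
Baby table (12073^j mod 14561 for j=0..120):
  0:1  1:12073  2:1719  3:4062  4:13639  5:7859  6:2231  7:11574
  8:5546  9:5380  10:10680  11:1985  12:12060  13:4941  14:10837  15:4516
  16:5284  17:1991  18:11693  19:694  20:6087  21:13545  22:8755  23:816
  24:8332  25:4848  26:9245  27:4820  28:6104  29:371  30:8856  31:11626
  32:7219  33:7402  34:3489  35:12285  36:13020  37:4465  38:1123  39:1688
  40:8385  41:4033  42:12986  43:1691  44:921  45:9190  46:10611  47:13486
  48:9937  49:1322  50:1650  51:1002  52:11516  53:4240  54:7605  55:8060
  56:11778  57:7629  58:6592  59:9351  60:3190  61:13586  62:8674  63:13051
  64:142  65:10729  66:11122  67:8925  68:125  69:9342  70:11021  71:12676
  72:1238  73:6788  74:2216  75:5211  76:8883  77:2694  78:9949  79:588
  80:7717  81:6063  82:452  83:11182  84:5255  85:1338  86:5525  87:13945
  88:3703  89:4049  90:2300  91:73  92:7669  93:8999  94:5306  95:5499
  96:5828  97:2692  98:364  99:11711  100:14154  101:7907  102:13856  103:6720
  104:11229  105:4807  106:9326  107:7146  108:14294  109:9051  110:6979  111:7521
  112:13198  113:12992  114:1324  115:11235  116:4440  117:5079  118:2396  119:8762
  120:12522
Giant step factor: 12073^(-121) ≡ 8708 (mod 14561).
Scan 14038·8708^i mod 14561 for i = 0, 1, …:
  i=0: 14038   i=1: 3309   i=2: 13114   i=3: 9350
  i=4: 9249   i=5: 3401   i=6: 13395   i=7: 10050
  i=8: 3790   i=9: 8094     …   i=62: 13045
  i=63: 5499
Match at i=63, j=95: e = 63·121 + 95 = 7718.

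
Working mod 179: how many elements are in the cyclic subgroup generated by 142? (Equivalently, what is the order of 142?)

89

The order of 142 must divide p − 1 = 178 = 2 · 89.
Divisors: 1, 2, 89, 178.
Check each in increasing order: 142^1 ≡ 142;  142^2 ≡ 116;  142^89 ≡ 1.
Smallest exponent giving 1 is 89.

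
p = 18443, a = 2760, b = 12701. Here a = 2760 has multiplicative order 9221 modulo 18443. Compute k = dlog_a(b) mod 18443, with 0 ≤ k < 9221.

Baby-step giant-step with m = ceil(sqrt(9221)) = 97.
Baby table (2760^j mod 18443 for j=0..96):
  0:1  1:2760  2:641  3:17075  4:5135  5:8376  6:8681  7:2103
  8:13178  9:1684  10:204  11:9750  12:1663  13:16016  14:14732  15:11948
  16:396  17:4823  18:14077  19:11562  20:4730  21:15599  22:7278  23:2853
  24:17562  25:2916  26:7012  27:6413  28:13043  29:16387  30:5884  31:10000
  32:9272  33:10279  34:4706  35:4688  36:10337  37:17242  38:4980  39:4765
  40:1541  41:11270  42:10302  43:12857  44:988  45:15759  46:6246  47:13198
  48:1555  49:13024  50:833  51:12148  52:17549  53:3922  54:17122  55:5754
  56:1617  57:18157  58:3689  59:1104  60:3945  61:6830  62:2054  63:7039
  64:7161  65:11907  66:16337  67:15428  68:14836  69:3900  70:11731  71:10095
  72:13270  73:15845  74:3847  75:12995  76:13008  77:12002  78:1892  79:2551
  80:13977  81:12207  82:14402  83:4855  84:10182  85:13631  86:16283  87:13932
  88:17108  89:4000  90:11086  91:423  92:5571  93:12941  94:11512  95:14274
  96:1992
Giant step factor: 2760^(-97) ≡ 7712 (mod 18443).
Scan 12701·7712^i mod 18443 for i = 0, 1, …:
  i=0: 12701   i=1: 17782   i=2: 11079   i=3: 13272
  i=4: 13457   i=5: 1623   i=6: 12222   i=7: 12334
  i=8: 9257   i=9: 15574     …   i=76: 4709
  i=77: 1541
Match at i=77, j=40: k = 77·97 + 40 = 7509.

7509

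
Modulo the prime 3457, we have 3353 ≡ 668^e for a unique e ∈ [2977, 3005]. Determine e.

2984

Compute 668^2977 mod 3457 = 2101, then multiply by 668 repeatedly:
  668^2977=2101  668^2978=3383  668^2979=2423  668^2980=688  668^2981=3260
  668^2982=3227  668^2983=1925  668^2984=3353
Found 3353 at exponent 2984.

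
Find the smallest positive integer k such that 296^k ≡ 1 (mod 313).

312

The order of 296 must divide p − 1 = 312 = 2^3 · 3 · 13.
Divisors: 1, 2, 3, 4, 6, 8, 12, 13, 24, 26, 39, 52, 78, 104, 156, 312.
Check each in increasing order: 296^1 ≡ 296;  296^2 ≡ 289;  296^3 ≡ 95;  296^4 ≡ 263;  296^6 ≡ 261;  296^8 ≡ 309;  296^12 ≡ 200;  296^13 ≡ 43;  296^24 ≡ 249;  296^26 ≡ 284;  296^39 ≡ 5;  296^52 ≡ 215;  296^78 ≡ 25;  296^104 ≡ 214;  296^156 ≡ 312;  296^312 ≡ 1.
Smallest exponent giving 1 is 312.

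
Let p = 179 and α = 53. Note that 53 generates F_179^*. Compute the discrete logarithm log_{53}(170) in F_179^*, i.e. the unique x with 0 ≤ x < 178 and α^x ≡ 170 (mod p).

Successive powers of 53 modulo 179:
  53^0=1  53^1=53  53^2=124  53^3=128  53^4=161  53^5=120
  53^6=95  53^7=23  53^8=145  53^9=167  53^10=80  53^11=123
  53^12=75  53^13=37  53^14=171  53^15=113  53^16=82  53^17=50
  53^18=144  53^19=114  53^20=135  53^21=174  53^22=93  53^23=96
  53^24=76  53^25=90  53^26=116  53^27=62  53^28=64  53^29=170
So 53^29 ≡ 170 (mod 179), giving x = 29.

29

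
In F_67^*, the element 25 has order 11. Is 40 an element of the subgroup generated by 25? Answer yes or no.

yes

40 ∈ ⟨25⟩ iff 40^11 ≡ 1 (mod 67), since |⟨25⟩| = 11.
40^11 mod 67 = 1.
Since 1 = 1, 40 lies in the subgroup.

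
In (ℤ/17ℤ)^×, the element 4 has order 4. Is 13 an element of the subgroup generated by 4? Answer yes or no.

13 ∈ ⟨4⟩ iff 13^4 ≡ 1 (mod 17), since |⟨4⟩| = 4.
13^4 mod 17 = 1.
Since 1 = 1, 13 lies in the subgroup.

yes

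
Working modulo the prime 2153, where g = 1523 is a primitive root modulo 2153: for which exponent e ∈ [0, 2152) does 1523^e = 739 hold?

171

Baby-step giant-step with m = ceil(sqrt(2152)) = 47.
Baby table (1523^j mod 2153 for j=0..46):
  0:1  1:1523  2:748  3:267  4:1877  5:1640  6:240  7:1663
  8:821  9:1643  10:503  11:1754  12:1622  13:815  14:1117  15:321
  16:152  17:1125  18:1740  19:1830  20:1108  21:1685  22:2032  23:875
  24:2071  25:2141  26:1101  27:1789  28:1102  29:1159  30:1850  31:1426
  32:1574  33:913  34:1814  35:423  36:482  37:2066  38:985  39:1667
  40:454  41:329  42:1571  43:650  44:1723  45:1775  46:1310
Giant step factor: 1523^(-47) ≡ 2110 (mod 2153).
Scan 739·2110^i mod 2153 for i = 0, 1, …:
  i=0: 739   i=1: 518   i=2: 1409   i=3: 1850
Match at i=3, j=30: e = 3·47 + 30 = 171.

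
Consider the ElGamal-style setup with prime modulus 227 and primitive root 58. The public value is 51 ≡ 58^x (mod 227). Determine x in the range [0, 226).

217

Baby-step giant-step with m = ceil(sqrt(226)) = 16.
Baby table (58^j mod 227 for j=0..15):
  0:1  1:58  2:186  3:119  4:92  5:115  6:87  7:52
  8:65  9:138  10:59  11:17  12:78  13:211  14:207  15:202
Giant step factor: 58^(-16) ≡ 49 (mod 227).
Scan 51·49^i mod 227 for i = 0, 1, …:
  i=0: 51   i=1: 2   i=2: 98   i=3: 35
  i=4: 126   i=5: 45   i=6: 162   i=7: 220
  i=8: 111   i=9: 218   i=10: 13   i=11: 183
  i=12: 114   i=13: 138
Match at i=13, j=9: x = 13·16 + 9 = 217.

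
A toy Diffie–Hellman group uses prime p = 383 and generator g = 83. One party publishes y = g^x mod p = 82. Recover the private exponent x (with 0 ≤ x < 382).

291

Baby-step giant-step with m = ceil(sqrt(382)) = 20.
Baby table (83^j mod 383 for j=0..19):
  0:1  1:83  2:378  3:351  4:25  5:160  6:258  7:349
  8:242  9:170  10:322  11:299  12:305  13:37  14:7  15:198
  16:348  17:159  18:175  19:354
Giant step factor: 83^(-20) ≡ 130 (mod 383).
Scan 82·130^i mod 383 for i = 0, 1, …:
  i=0: 82   i=1: 319   i=2: 106   i=3: 375
  i=4: 109   i=5: 382   i=6: 253   i=7: 335
  i=8: 271   i=9: 377     …   i=13: 347
  i=14: 299
Match at i=14, j=11: x = 14·20 + 11 = 291.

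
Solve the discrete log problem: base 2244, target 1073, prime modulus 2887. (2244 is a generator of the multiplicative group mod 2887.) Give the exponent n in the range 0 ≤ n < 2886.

Baby-step giant-step with m = ceil(sqrt(2886)) = 54.
Baby table (2244^j mod 2887 for j=0..53):
  0:1  1:2244  2:608  3:1688  4:128  5:1419  6:2762  7:2426
  8:1949  9:2638  10:1322  11:1619  12:1190  13:2772  14:1770  15:2255
  16:2196  17:2602  18:1374  19:2827  20:1049  21:1051  22:2652  23:981
  24:1470  25:1726  26:1677  27:1427  28:505  29:1516  30:1018  31:775
  32:1126  33:619  34:389  35:1042  36:2665  37:1283  38:713  39:574
  40:454  41:2552  42:1767  43:1297  44:372  45:425  46:990  47:1457
  48:1424  49:2434  50:2579  51:1728  52:391  53:2643
Giant step factor: 2244^(-54) ≡ 1246 (mod 2887).
Scan 1073·1246^i mod 2887 for i = 0, 1, …:
  i=0: 1073   i=1: 277   i=2: 1589   i=3: 2299
  i=4: 650   i=5: 1540   i=6: 1872   i=7: 2703
  i=8: 1696   i=9: 2819     …   i=22: 1102
  i=23: 1767
Match at i=23, j=42: n = 23·54 + 42 = 1284.

1284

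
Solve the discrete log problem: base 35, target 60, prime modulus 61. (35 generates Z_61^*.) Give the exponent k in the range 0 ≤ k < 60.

Baby-step giant-step with m = ceil(sqrt(60)) = 8.
Baby table (35^j mod 61 for j=0..7):
  0:1  1:35  2:5  3:53  4:25  5:21  6:3  7:44
Giant step factor: 35^(-8) ≡ 57 (mod 61).
Scan 60·57^i mod 61 for i = 0, 1, …:
  i=0: 60   i=1: 4   i=2: 45   i=3: 3
Match at i=3, j=6: k = 3·8 + 6 = 30.

30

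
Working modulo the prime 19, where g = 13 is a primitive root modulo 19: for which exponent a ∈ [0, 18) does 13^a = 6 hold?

Successive powers of 13 modulo 19:
  13^0=1  13^1=13  13^2=17  13^3=12  13^4=4  13^5=14
  13^6=11  13^7=10  13^8=16  13^9=18  13^10=6
So 13^10 ≡ 6 (mod 19), giving a = 10.

10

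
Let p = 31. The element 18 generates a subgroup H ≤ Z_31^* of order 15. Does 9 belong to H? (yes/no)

yes

9 ∈ ⟨18⟩ iff 9^15 ≡ 1 (mod 31), since |⟨18⟩| = 15.
9^15 mod 31 = 1.
Since 1 = 1, 9 lies in the subgroup.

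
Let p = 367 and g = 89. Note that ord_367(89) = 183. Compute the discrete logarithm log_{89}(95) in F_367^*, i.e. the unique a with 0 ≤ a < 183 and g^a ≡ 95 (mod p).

Baby-step giant-step with m = ceil(sqrt(183)) = 14.
Baby table (89^j mod 367 for j=0..13):
  0:1  1:89  2:214  3:329  4:288  5:309  6:343  7:66
  8:2  9:178  10:61  11:291  12:209  13:251
Giant step factor: 89^(-14) ≡ 237 (mod 367).
Scan 95·237^i mod 367 for i = 0, 1, …:
  i=0: 95   i=1: 128   i=2: 242   i=3: 102
  i=4: 319   i=5: 1
Match at i=5, j=0: a = 5·14 + 0 = 70.

70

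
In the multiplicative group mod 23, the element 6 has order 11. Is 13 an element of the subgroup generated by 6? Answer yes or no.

yes

⟨6⟩ has order 11; its elements mod 23 are {1, 2, 3, 4, 6, 8, 9, 12, 13, 16, 18}.
13 is in this set.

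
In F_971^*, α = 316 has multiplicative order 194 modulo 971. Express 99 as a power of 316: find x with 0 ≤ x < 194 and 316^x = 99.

147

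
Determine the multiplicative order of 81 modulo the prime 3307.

The order of 81 must divide p − 1 = 3306 = 2 · 3 · 19 · 29.
Divisors: 1, 2, 3, 6, 19, 29, 38, 57, 58, 87, 114, 174, 551, 1102, 1653, 3306.
Check each in increasing order: 81^1 ≡ 81;  81^2 ≡ 3254;  81^3 ≡ 2321;  81^6 ≡ 3245;  81^19 ≡ 1698;  81^29 ≡ 1577;  81^38 ≡ 2807;  81^57 ≡ 899;  81^58 ≡ 65;  81^87 ≡ 3295;  81^114 ≡ 1293;  81^174 ≡ 144;  81^551 ≡ 3249;  81^1102 ≡ 57;  81^1653 ≡ 1.
Smallest exponent giving 1 is 1653.

1653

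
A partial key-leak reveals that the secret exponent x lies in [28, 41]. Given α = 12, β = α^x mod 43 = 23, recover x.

40

Compute 12^28 mod 43 = 6, then multiply by 12 repeatedly:
  12^28=6  12^29=29  12^30=4  12^31=5  12^32=17
  12^33=32  12^34=40  12^35=7  12^36=41  12^37=19
  12^38=13  12^39=27  12^40=23
Found 23 at exponent 40.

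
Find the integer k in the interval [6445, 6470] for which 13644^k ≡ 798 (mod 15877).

6464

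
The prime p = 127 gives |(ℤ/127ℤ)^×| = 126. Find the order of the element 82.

The order of 82 must divide p − 1 = 126 = 2 · 3^2 · 7.
Divisors: 1, 2, 3, 6, 7, 9, 14, 18, 21, 42, 63, 126.
Check each in increasing order: 82^1 ≡ 82;  82^2 ≡ 120;  82^3 ≡ 61;  82^6 ≡ 38;  82^7 ≡ 68;  82^9 ≡ 32;  82^14 ≡ 52;  82^18 ≡ 8;  82^21 ≡ 107;  82^42 ≡ 19;  82^63 ≡ 1.
Smallest exponent giving 1 is 63.

63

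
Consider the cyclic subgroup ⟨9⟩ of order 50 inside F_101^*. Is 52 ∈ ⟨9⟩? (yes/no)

yes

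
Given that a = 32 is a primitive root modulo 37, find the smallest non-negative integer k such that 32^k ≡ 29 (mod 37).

Successive powers of 32 modulo 37:
  32^0=1  32^1=32  32^2=25  32^3=23  32^4=33  32^5=20
  32^6=11  32^7=19  32^8=16  32^9=31  32^10=30  32^11=35
  32^12=10  32^13=24  32^14=28  32^15=8  32^16=34  32^17=15
  32^18=36  32^19=5  32^20=12  32^21=14  32^22=4  32^23=17
  32^24=26  32^25=18  32^26=21  32^27=6  32^28=7  32^29=2
  32^30=27  32^31=13  32^32=9  32^33=29
So 32^33 ≡ 29 (mod 37), giving k = 33.

33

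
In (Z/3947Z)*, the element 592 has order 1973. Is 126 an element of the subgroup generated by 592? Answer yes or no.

no

126 ∈ ⟨592⟩ iff 126^1973 ≡ 1 (mod 3947), since |⟨592⟩| = 1973.
126^1973 mod 3947 = 3946.
Since 3946 ≠ 1, 126 does not lie in the subgroup.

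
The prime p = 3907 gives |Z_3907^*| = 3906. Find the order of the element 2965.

651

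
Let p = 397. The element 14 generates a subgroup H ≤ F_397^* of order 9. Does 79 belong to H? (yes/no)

yes

⟨14⟩ has order 9; its elements mod 397 are {1, 14, 34, 79, 196, 286, 304, 312, 362}.
79 is in this set.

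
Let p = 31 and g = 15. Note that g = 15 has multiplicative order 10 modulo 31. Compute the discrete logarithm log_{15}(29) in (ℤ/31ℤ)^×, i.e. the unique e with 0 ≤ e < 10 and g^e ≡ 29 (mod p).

9

Successive powers of 15 modulo 31:
  15^0=1  15^1=15  15^2=8  15^3=27  15^4=2  15^5=30
  15^6=16  15^7=23  15^8=4  15^9=29
So 15^9 ≡ 29 (mod 31), giving e = 9.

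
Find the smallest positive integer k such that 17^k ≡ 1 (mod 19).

The order of 17 must divide p − 1 = 18 = 2 · 3^2.
Divisors: 1, 2, 3, 6, 9, 18.
Check each in increasing order: 17^1 ≡ 17;  17^2 ≡ 4;  17^3 ≡ 11;  17^6 ≡ 7;  17^9 ≡ 1.
Smallest exponent giving 1 is 9.

9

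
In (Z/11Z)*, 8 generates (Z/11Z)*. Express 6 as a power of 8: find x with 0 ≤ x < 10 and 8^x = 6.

Successive powers of 8 modulo 11:
  8^0=1  8^1=8  8^2=9  8^3=6
So 8^3 ≡ 6 (mod 11), giving x = 3.

3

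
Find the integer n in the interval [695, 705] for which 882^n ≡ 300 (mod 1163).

704

Compute 882^695 mod 1163 = 716, then multiply by 882 repeatedly:
  882^695=716  882^696=3  882^697=320  882^698=794  882^699=182
  882^700=30  882^701=874  882^702=962  882^703=657  882^704=300
Found 300 at exponent 704.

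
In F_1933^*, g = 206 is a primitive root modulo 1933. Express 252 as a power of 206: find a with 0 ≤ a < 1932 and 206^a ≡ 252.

44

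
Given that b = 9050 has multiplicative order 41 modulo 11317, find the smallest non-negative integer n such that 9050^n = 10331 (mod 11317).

Successive powers of 9050 modulo 11317:
  9050^0=1  9050^1=9050  9050^2=1371  9050^3=4118  9050^4=1019  9050^5=9912
  9050^6=5058  9050^7=8952  9050^8=8514  9050^9=5564  9050^10=4867  9050^11=586
  9050^12=6944  9050^13=11216  9050^14=2627  9050^15=8650  9050^16=2811  9050^17=10251
  9050^18=6101  9050^19=9724  9050^20=1208  9050^21=178  9050^22=3886  9050^23=6381
  9050^24=8716  9050^25=310  9050^26=10201  9050^27=6281  9050^28=9076  9050^29=10331
So 9050^29 ≡ 10331 (mod 11317), giving n = 29.

29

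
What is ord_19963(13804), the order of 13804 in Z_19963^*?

9981

The order of 13804 must divide p − 1 = 19962 = 2 · 3^2 · 1109.
Divisors: 1, 2, 3, 6, 9, 18, 1109, 2218, 3327, 6654, 9981, 19962.
Check each in increasing order: 13804^1 ≡ 13804;  13804^2 ≡ 3581;  13804^3 ≡ 3736;  13804^6 ≡ 3559;  13804^9 ≡ 1066;  13804^18 ≡ 18428;  13804^1109 ≡ 16976;  13804^2218 ≡ 18671;  13804^3327 ≡ 6345;  13804^6654 ≡ 13617;  13804^9981 ≡ 1.
Smallest exponent giving 1 is 9981.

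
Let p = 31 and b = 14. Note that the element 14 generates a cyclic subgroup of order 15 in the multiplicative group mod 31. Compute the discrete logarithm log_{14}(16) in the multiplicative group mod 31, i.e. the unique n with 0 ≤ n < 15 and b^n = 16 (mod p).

3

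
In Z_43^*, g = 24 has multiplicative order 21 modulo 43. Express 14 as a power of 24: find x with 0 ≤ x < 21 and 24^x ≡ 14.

11

Successive powers of 24 modulo 43:
  24^0=1  24^1=24  24^2=17  24^3=21  24^4=31  24^5=13
  24^6=11  24^7=6  24^8=15  24^9=16  24^10=40  24^11=14
So 24^11 ≡ 14 (mod 43), giving x = 11.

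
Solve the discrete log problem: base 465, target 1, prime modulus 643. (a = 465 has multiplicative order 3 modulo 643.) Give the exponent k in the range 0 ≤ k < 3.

0

Successive powers of 465 modulo 643:
  465^0=1
So 465^0 ≡ 1 (mod 643), giving k = 0.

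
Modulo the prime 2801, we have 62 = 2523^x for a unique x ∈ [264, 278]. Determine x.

265

Compute 2523^264 mod 2801 = 2297, then multiply by 2523 repeatedly:
  2523^264=2297  2523^265=62
Found 62 at exponent 265.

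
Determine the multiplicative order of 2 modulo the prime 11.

10

The order of 2 must divide p − 1 = 10 = 2 · 5.
Divisors: 1, 2, 5, 10.
Check each in increasing order: 2^1 ≡ 2;  2^2 ≡ 4;  2^5 ≡ 10;  2^10 ≡ 1.
Smallest exponent giving 1 is 10.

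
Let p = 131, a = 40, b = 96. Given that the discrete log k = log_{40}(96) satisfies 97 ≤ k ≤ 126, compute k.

113

Compute 40^97 mod 131 = 6, then multiply by 40 repeatedly:
  40^97=6  40^98=109  40^99=37  40^100=39  40^101=119
  40^102=44  40^103=57  40^104=53  40^105=24  40^106=43
  40^107=17  40^108=25  40^109=83  40^110=45  40^111=97
  40^112=81  40^113=96
Found 96 at exponent 113.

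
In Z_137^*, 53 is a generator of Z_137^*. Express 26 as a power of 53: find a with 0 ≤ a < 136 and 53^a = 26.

129

Baby-step giant-step with m = ceil(sqrt(136)) = 12.
Baby table (53^j mod 137 for j=0..11):
  0:1  1:53  2:69  3:95  4:103  5:116  6:120  7:58
  8:60  9:29  10:30  11:83
Giant step factor: 53^(-12) ≡ 64 (mod 137).
Scan 26·64^i mod 137 for i = 0, 1, …:
  i=0: 26   i=1: 20   i=2: 47   i=3: 131
  i=4: 27   i=5: 84   i=6: 33   i=7: 57
  i=8: 86   i=9: 24   i=10: 29
Match at i=10, j=9: a = 10·12 + 9 = 129.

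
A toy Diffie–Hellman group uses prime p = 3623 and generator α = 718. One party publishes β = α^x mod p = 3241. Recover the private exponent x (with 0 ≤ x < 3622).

Baby-step giant-step with m = ceil(sqrt(3622)) = 61.
Baby table (718^j mod 3623 for j=0..60):
  0:1  1:718  2:1058  3:2437  4:3480  5:2393  6:872  7:2940
  8:2334  9:1986  10:2109  11:3471  12:3177  13:2219  14:2745  15:3621
  16:2187  17:1507  18:2372  19:286  20:2460  21:1879  22:1366  23:2578
  24:3274  25:3028  26:304  27:892  28:2808  29:1756  30:4  31:2872
  32:609  33:2502  34:3051  35:2326  36:3488  37:891  38:2090  39:698
  40:1190  41:3015  42:1839  43:1630  44:111  45:3615  46:1502  47:2405
  48:2242  49:1144  50:2594  51:270  52:1841  53:3066  54:2227  55:1243
  56:1216  57:3568  58:363  59:3401  60:16
Giant step factor: 718^(-61) ≡ 3424 (mod 3623).
Scan 3241·3424^i mod 3623 for i = 0, 1, …:
  i=0: 3241   i=1: 3558   i=2: 2066   i=3: 1888
  i=4: 1080   i=5: 2460
Match at i=5, j=20: x = 5·61 + 20 = 325.

325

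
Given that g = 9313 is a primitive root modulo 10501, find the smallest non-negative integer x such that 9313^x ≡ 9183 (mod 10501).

3535

Baby-step giant-step with m = ceil(sqrt(10500)) = 103.
Baby table (9313^j mod 10501 for j=0..102):
  0:1  1:9313  2:4210  3:7497  4:8913  5:6865  6:3657  7:2898
  8:1504  9:8919  10:10238  11:7915  12:5876  13:2477  14:8105  15:677
  16:4301  17:4399  18:3486  19:6527  20:6163  21:8054  22:8760  23:10112
  24:88  25:466  26:2945  27:8674  28:7270  29:5563  30:6786  31:3000
  32:6340  33:7798  34:8359  35:3454  36:2539  37:7956  38:9673  39:7071
  40:452  41:9076  42:2239  43:7322  44:6793  45:5185  46:4307  47:7772
  48:7744  49:9505  50:7136  51:7240  52:9700  53:6498  54:9112  55:1475
  56:1367  57:3659  58:522  59:9924  60:2911  61:7062  62:643  63:2689
  64:8273  65:612  66:8014  67:3775  68:9728  69:4737  70:980  71:1371
  72:9408  73:6861  74:8409  75:7060  76:3019  77:4770  78:3780  79:3788
  80:4785  81:6962  82:3932  83:1729  84:4144  85:1897  86:4079  87:5610
  88:3455  89:1351  90:1665  91:6669  92:5483  93:7317  94:2232  95:5137
  96:8826  97:5211  98:4922  99:1721  100:3147  101:10221  102:7109
Giant step factor: 9313^(-103) ≡ 2301 (mod 10501).
Scan 9183·2301^i mod 10501 for i = 0, 1, …:
  i=0: 9183   i=1: 2071   i=2: 8418   i=3: 5974
  i=4: 365   i=5: 10286   i=6: 9333   i=7: 688
  i=8: 7938   i=9: 4099     …   i=33: 9473
  i=34: 7798
Match at i=34, j=33: x = 34·103 + 33 = 3535.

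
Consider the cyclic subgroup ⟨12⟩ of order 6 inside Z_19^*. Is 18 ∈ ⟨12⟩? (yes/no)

yes

18 ∈ ⟨12⟩ iff 18^6 ≡ 1 (mod 19), since |⟨12⟩| = 6.
18^6 mod 19 = 1.
Since 1 = 1, 18 lies in the subgroup.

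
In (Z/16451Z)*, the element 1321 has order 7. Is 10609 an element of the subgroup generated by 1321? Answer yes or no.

no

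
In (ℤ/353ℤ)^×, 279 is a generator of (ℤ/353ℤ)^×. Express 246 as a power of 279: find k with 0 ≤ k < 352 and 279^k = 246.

205

Baby-step giant-step with m = ceil(sqrt(352)) = 19.
Baby table (279^j mod 353 for j=0..18):
  0:1  1:279  2:181  3:20  4:285  5:90  6:47  7:52
  8:35  9:234  10:334  11:347  12:91  13:326  14:233  15:55
  16:166  17:71  18:41
Giant step factor: 279^(-19) ≡ 79 (mod 353).
Scan 246·79^i mod 353 for i = 0, 1, …:
  i=0: 246   i=1: 19   i=2: 89   i=3: 324
  i=4: 180   i=5: 100   i=6: 134   i=7: 349
  i=8: 37   i=9: 99   i=10: 55
Match at i=10, j=15: k = 10·19 + 15 = 205.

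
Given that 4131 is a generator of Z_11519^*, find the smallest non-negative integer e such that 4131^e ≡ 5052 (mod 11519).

11126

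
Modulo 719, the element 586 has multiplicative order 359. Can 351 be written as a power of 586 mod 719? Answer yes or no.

yes

351 ∈ ⟨586⟩ iff 351^359 ≡ 1 (mod 719), since |⟨586⟩| = 359.
351^359 mod 719 = 1.
Since 1 = 1, 351 lies in the subgroup.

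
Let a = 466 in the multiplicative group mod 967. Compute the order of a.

322

The order of 466 must divide p − 1 = 966 = 2 · 3 · 7 · 23.
Divisors: 1, 2, 3, 6, 7, 14, 21, 23, 42, 46, 69, 138, 161, 322, 483, 966.
Check each in increasing order: 466^1 ≡ 466;  466^2 ≡ 548;  466^3 ≡ 80;  466^6 ≡ 598;  466^7 ≡ 172;  466^14 ≡ 574;  466^21 ≡ 94;  466^23 ≡ 261;  466^42 ≡ 133;  466^46 ≡ 431;  466^69 ≡ 319;  466^138 ≡ 226;  466^161 ≡ 966;  466^322 ≡ 1.
Smallest exponent giving 1 is 322.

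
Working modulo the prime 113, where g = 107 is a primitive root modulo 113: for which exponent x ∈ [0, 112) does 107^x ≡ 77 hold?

58

Baby-step giant-step with m = ceil(sqrt(112)) = 11.
Baby table (107^j mod 113 for j=0..10):
  0:1  1:107  2:36  3:10  4:53  5:21  6:100  7:78
  8:97  9:96  10:102
Giant step factor: 107^(-11) ≡ 12 (mod 113).
Scan 77·12^i mod 113 for i = 0, 1, …:
  i=0: 77   i=1: 20   i=2: 14   i=3: 55
  i=4: 95   i=5: 10
Match at i=5, j=3: x = 5·11 + 3 = 58.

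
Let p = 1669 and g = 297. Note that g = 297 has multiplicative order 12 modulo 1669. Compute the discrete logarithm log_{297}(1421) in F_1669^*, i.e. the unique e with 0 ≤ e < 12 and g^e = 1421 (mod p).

Successive powers of 297 modulo 1669:
  297^0=1  297^1=297  297^2=1421
So 297^2 ≡ 1421 (mod 1669), giving e = 2.

2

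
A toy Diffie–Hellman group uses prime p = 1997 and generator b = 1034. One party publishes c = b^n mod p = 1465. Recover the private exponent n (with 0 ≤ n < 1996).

1411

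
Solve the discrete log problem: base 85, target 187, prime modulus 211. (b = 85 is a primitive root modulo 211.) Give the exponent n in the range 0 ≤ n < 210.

121

Baby-step giant-step with m = ceil(sqrt(210)) = 15.
Baby table (85^j mod 211 for j=0..14):
  0:1  1:85  2:51  3:115  4:69  5:168  6:143  7:128
  8:119  9:198  10:161  11:181  12:193  13:158  14:137
Giant step factor: 85^(-15) ≡ 153 (mod 211).
Scan 187·153^i mod 211 for i = 0, 1, …:
  i=0: 187   i=1: 126   i=2: 77   i=3: 176
  i=4: 131   i=5: 209   i=6: 116   i=7: 24
  i=8: 85
Match at i=8, j=1: n = 8·15 + 1 = 121.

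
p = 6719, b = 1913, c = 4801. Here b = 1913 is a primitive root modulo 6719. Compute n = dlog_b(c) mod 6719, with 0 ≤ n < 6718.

272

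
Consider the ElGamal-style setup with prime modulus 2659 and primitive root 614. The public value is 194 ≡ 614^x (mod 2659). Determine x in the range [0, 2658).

480

Baby-step giant-step with m = ceil(sqrt(2658)) = 52.
Baby table (614^j mod 2659 for j=0..51):
  0:1  1:614  2:2077  3:1617  4:1031  5:192  6:892  7:2593
  8:2020  9:1186  10:2297  11:1088  12:623  13:2285  14:1697  15:2289
  16:1494  17:2620  18:2644  19:1426  20:753  21:2335  22:489  23:2438
  24:2574  25:990  26:1608  27:823  28:112  29:2293  30:1291  31:292
  32:1135  33:232  34:1521  35:585  36:225  37:2541  38:2000  39:2201
  40:642  41:656  42:1275  43:1104  44:2470  45:950  46:979  47:172
  48:1907  49:938  50:1588  51:1838
Giant step factor: 614^(-52) ≡ 2385 (mod 2659).
Scan 194·2385^i mod 2659 for i = 0, 1, …:
  i=0: 194   i=1: 24   i=2: 1401   i=3: 1681
  i=4: 2072   i=5: 1298   i=6: 654   i=7: 1616
  i=8: 1269   i=9: 623
Match at i=9, j=12: x = 9·52 + 12 = 480.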